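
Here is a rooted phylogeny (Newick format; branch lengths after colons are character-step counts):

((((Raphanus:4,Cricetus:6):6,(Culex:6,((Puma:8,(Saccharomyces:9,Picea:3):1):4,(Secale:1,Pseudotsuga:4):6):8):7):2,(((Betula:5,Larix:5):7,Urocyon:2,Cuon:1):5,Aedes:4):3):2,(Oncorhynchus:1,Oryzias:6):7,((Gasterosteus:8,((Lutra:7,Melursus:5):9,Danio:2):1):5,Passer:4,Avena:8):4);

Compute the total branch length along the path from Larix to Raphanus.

32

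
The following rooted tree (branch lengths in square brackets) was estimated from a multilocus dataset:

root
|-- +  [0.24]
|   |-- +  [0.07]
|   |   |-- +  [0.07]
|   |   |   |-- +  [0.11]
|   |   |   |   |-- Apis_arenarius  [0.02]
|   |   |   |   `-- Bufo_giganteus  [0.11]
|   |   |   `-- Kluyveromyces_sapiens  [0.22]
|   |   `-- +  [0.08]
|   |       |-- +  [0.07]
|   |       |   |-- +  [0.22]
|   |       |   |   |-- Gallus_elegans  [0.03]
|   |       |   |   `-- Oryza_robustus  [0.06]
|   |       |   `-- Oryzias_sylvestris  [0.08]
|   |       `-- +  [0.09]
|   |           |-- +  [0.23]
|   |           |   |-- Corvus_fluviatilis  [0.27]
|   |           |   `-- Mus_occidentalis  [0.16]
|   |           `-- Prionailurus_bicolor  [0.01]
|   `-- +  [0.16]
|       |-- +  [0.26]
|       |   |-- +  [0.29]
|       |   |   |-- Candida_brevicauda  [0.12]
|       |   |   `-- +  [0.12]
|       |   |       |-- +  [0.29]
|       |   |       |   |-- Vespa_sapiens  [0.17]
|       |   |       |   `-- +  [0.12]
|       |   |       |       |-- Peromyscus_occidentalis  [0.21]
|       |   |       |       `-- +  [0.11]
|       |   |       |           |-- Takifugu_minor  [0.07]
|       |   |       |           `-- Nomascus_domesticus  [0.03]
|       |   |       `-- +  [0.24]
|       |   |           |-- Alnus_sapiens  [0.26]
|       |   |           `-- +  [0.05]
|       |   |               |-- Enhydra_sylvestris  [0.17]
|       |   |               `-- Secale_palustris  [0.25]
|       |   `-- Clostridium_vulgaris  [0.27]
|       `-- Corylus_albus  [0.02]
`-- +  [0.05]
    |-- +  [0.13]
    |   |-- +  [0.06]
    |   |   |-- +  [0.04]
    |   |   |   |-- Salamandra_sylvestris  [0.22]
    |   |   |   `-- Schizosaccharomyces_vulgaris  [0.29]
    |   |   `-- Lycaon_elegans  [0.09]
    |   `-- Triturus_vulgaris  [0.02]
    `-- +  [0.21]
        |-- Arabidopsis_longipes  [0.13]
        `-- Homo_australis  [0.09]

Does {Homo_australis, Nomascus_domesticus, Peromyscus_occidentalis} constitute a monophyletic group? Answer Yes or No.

The MRCA of the listed taxa is the root, so the smallest clade containing them is the whole tree.
That clade also contains Alnus_sapiens, Apis_arenarius, Arabidopsis_longipes, Bufo_giganteus, Candida_brevicauda, Clostridium_vulgaris, Corvus_fluviatilis, Corylus_albus, Enhydra_sylvestris, Gallus_elegans, Kluyveromyces_sapiens, Lycaon_elegans, Mus_occidentalis, Oryza_robustus, Oryzias_sylvestris, Prionailurus_bicolor, Salamandra_sylvestris, Schizosaccharomyces_vulgaris, Secale_palustris, Takifugu_minor, Triturus_vulgaris, Vespa_sapiens, which are not in the proposed group, so the group is not monophyletic.

No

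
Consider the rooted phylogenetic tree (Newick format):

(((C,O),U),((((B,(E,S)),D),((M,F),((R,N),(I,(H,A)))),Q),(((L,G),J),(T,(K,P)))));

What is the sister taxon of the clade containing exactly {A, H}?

I

The clade containing exactly {A, H} attaches to the tree at the node subtending (I,(H,A)).
The other lineage descending from that same node — the sister group — is the single tip I.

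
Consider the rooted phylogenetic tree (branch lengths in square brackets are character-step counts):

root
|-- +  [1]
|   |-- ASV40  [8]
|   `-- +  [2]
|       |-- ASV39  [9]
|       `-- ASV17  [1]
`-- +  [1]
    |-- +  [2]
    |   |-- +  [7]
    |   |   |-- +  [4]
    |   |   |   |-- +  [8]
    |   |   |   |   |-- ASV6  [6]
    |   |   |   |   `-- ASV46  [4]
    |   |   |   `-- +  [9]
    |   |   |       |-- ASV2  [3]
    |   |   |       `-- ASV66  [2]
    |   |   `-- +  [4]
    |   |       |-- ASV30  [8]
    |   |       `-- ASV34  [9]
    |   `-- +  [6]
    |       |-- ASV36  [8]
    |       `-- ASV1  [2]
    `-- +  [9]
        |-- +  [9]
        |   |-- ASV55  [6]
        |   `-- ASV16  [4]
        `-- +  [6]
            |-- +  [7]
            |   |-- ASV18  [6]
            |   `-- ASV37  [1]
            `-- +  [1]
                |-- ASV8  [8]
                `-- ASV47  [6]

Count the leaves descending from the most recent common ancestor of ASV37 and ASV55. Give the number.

6

The MRCA of ASV37 and ASV55 is the node subtending ((ASV55,ASV16),((ASV18,ASV37),(ASV8,ASV47))).
That clade contains 6 terminal taxa: ASV16, ASV18, ASV37, ASV47, ASV55, ASV8.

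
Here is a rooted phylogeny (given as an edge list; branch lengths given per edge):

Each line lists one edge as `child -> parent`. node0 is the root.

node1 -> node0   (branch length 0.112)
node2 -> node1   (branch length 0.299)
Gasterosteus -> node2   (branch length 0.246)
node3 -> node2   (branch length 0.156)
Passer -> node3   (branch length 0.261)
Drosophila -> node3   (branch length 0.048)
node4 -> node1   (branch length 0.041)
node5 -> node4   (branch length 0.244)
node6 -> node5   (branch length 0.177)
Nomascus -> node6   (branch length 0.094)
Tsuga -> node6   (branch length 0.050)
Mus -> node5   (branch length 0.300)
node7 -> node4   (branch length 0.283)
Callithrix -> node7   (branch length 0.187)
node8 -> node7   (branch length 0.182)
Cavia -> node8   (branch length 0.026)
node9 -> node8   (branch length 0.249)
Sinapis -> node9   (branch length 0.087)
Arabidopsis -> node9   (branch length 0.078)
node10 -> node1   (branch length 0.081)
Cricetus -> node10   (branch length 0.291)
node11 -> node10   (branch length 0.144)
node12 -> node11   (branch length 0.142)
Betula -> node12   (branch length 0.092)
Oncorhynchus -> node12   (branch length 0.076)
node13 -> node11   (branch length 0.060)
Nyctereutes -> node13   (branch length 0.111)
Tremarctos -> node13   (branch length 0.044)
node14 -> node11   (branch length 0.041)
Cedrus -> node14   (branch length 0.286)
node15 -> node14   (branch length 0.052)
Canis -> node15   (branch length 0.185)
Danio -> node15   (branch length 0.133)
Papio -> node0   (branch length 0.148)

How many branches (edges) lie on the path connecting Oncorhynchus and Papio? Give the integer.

The MRCA of Oncorhynchus and Papio is the root of the tree.
From Oncorhynchus up to that node: 5 branches. From Papio up to the same node: 1 branch. Total: 5 + 1 = 6.

6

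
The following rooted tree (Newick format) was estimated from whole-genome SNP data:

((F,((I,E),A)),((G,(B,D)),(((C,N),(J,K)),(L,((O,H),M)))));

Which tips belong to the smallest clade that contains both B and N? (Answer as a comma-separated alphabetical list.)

B, C, D, G, H, J, K, L, M, N, O

Tracing B: it sits inside (B,D).
Tracing N: it sits inside (C,N).
The smallest clade enclosing both is ((G,(B,D)),(((C,N),(J,K)),(L,((O,H),M)))); the answer is its 11 terminal taxa in alphabetical order.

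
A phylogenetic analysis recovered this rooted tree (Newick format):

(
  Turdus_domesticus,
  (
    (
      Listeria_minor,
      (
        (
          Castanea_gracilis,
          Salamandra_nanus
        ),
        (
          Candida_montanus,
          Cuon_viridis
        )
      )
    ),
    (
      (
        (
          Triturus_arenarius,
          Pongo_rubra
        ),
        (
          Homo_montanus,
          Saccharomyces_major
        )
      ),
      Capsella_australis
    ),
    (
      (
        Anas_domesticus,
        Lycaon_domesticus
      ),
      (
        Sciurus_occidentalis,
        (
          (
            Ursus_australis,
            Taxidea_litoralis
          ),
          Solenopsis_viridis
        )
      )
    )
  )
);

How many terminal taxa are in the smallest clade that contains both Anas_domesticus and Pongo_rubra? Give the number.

16

The MRCA of Anas_domesticus and Pongo_rubra is the node subtending ((Listeria_minor,((Castanea_gracilis,Salamandra_nanus),(Candida_montanus,Cuon_viridis))),(((Triturus_arenarius,Pongo_rubra),(Homo_montanus,Saccharomyces_major)),Capsella_australis),((Anas_domesticus,Lycaon_domesticus),(Sciurus_occidentalis,((Ursus_australis,Taxidea_litoralis),Solenopsis_viridis)))).
That clade contains 16 terminal taxa: Anas_domesticus, Candida_montanus, Capsella_australis, Castanea_gracilis, Cuon_viridis, Homo_montanus, Listeria_minor, Lycaon_domesticus, Pongo_rubra, Saccharomyces_major, Salamandra_nanus, Sciurus_occidentalis, Solenopsis_viridis, Taxidea_litoralis, Triturus_arenarius, Ursus_australis.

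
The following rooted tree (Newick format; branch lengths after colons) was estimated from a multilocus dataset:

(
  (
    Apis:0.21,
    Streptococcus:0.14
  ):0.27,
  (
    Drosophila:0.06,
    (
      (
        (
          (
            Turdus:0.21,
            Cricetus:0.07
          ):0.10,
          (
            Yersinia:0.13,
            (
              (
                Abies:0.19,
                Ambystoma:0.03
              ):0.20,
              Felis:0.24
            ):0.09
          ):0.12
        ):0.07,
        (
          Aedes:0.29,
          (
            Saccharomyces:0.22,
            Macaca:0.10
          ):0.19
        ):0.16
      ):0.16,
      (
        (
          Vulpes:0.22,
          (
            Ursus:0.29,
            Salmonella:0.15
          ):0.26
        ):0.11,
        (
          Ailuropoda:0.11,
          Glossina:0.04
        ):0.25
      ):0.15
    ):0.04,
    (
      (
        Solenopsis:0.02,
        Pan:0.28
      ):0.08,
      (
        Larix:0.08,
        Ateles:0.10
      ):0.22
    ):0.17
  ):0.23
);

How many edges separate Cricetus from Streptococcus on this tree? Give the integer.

8

The MRCA of Cricetus and Streptococcus is the root of the tree.
From Cricetus up to that node: 6 branches. From Streptococcus up to the same node: 2 branches. Total: 6 + 2 = 8.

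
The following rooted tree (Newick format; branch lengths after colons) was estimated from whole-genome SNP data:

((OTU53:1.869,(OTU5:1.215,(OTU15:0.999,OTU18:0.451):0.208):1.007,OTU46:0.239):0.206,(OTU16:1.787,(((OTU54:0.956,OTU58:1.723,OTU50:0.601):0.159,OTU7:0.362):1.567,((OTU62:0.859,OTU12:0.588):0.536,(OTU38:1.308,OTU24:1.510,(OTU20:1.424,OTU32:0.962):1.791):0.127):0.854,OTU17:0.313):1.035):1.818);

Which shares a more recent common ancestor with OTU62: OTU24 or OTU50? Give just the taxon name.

OTU24

The MRCA of OTU62 and OTU24 subtends ((OTU62,OTU12),(OTU38,OTU24,(OTU20,OTU32))) (6 taxa).
The MRCA of OTU62 and OTU50 subtends (((OTU54,OTU58,OTU50),OTU7),((OTU62,OTU12),(OTU38,OTU24,(OTU20,OTU32))),OTU17) (11 taxa).
The first is nested inside the second, so OTU62 shares a more recent common ancestor with OTU24.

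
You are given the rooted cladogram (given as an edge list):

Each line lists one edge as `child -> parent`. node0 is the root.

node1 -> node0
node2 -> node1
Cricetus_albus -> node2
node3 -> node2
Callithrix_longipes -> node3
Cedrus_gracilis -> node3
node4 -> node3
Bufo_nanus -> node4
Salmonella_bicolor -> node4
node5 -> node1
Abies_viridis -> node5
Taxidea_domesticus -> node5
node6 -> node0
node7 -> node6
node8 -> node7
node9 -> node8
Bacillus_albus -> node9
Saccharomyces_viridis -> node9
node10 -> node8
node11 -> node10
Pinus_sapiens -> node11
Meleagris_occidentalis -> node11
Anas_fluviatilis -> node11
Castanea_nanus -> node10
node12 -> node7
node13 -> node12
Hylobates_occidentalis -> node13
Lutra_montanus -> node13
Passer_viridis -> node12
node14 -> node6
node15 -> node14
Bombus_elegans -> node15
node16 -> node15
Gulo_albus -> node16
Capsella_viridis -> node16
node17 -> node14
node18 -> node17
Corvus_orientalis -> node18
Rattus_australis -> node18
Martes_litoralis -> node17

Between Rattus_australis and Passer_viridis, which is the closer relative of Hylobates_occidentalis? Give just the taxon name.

Passer_viridis

The MRCA of Hylobates_occidentalis and Passer_viridis subtends ((Hylobates_occidentalis,Lutra_montanus),Passer_viridis) (3 taxa).
The MRCA of Hylobates_occidentalis and Rattus_australis subtends ((((Bacillus_albus,Saccharomyces_viridis),((Pinus_sapiens,Meleagris_occidentalis,Anas_fluviatilis),Castanea_nanus)),((Hylobates_occidentalis,Lutra_montanus),Passer_viridis)),((Bombus_elegans,(Gulo_albus,Capsella_viridis)),((Corvus_orientalis,Rattus_australis),Martes_litoralis))) (15 taxa).
The first is nested inside the second, so Hylobates_occidentalis shares a more recent common ancestor with Passer_viridis.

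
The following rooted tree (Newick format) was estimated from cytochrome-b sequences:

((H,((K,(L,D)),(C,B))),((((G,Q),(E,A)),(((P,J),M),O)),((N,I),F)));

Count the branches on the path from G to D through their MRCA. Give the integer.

The MRCA of G and D is the root of the tree.
From G up to that node: 5 branches. From D up to the same node: 5 branches. Total: 5 + 5 = 10.

10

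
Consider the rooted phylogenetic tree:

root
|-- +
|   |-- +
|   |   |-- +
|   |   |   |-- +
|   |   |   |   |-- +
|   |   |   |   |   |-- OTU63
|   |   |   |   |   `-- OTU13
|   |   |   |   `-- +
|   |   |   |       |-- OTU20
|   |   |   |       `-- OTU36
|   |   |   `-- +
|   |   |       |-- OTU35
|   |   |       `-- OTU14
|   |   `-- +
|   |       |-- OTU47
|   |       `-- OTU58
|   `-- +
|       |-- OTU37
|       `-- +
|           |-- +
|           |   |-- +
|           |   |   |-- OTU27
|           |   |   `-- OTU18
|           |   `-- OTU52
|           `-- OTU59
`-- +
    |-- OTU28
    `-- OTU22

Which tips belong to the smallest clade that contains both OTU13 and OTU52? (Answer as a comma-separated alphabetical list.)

Tracing OTU13: it sits inside (OTU63,OTU13).
Tracing OTU52: it sits inside ((OTU27,OTU18),OTU52).
The smallest clade enclosing both is (((((OTU63,OTU13),(OTU20,OTU36)),(OTU35,OTU14)),(OTU47,OTU58)),(OTU37,(((OTU27,OTU18),OTU52),OTU59))); the answer is its 13 terminal taxa in alphabetical order.

OTU13, OTU14, OTU18, OTU20, OTU27, OTU35, OTU36, OTU37, OTU47, OTU52, OTU58, OTU59, OTU63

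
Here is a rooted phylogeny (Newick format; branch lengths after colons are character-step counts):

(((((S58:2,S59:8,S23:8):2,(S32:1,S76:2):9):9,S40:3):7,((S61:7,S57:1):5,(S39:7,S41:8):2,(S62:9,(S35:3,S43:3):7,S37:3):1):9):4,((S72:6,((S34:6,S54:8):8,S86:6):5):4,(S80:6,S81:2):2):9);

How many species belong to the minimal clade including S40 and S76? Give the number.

6

The MRCA of S40 and S76 is the node subtending (((S58,S59,S23),(S32,S76)),S40).
That clade contains 6 terminal taxa: S23, S32, S40, S58, S59, S76.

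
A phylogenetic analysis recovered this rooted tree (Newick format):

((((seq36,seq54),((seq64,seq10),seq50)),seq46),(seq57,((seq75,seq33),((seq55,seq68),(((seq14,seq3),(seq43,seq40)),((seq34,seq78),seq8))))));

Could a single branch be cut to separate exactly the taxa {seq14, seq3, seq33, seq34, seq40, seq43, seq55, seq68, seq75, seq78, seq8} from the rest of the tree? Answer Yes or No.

Yes

The most recent common ancestor of these taxa subtends ((seq75,seq33),((seq55,seq68),(((seq14,seq3),(seq43,seq40)),((seq34,seq78),seq8)))).
That clade has exactly 11 tips — every listed taxon and nothing else — so the group is monophyletic.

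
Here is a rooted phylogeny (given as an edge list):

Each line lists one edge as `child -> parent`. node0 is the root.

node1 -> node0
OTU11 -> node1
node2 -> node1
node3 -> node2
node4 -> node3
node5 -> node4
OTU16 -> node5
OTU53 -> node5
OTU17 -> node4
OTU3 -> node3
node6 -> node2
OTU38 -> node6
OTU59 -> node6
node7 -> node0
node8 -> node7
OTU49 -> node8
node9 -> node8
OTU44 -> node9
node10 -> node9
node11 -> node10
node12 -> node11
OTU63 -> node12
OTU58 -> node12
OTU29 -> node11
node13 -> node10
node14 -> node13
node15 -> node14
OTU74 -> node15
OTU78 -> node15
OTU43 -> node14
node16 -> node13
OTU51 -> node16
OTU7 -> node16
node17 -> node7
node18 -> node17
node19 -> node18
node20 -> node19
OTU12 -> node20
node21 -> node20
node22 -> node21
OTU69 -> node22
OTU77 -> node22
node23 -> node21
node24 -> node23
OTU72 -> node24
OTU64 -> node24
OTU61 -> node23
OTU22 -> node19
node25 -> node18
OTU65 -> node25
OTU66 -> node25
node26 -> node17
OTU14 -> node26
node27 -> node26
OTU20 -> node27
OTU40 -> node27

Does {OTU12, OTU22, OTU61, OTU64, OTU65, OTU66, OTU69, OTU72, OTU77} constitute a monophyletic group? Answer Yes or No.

The most recent common ancestor of these taxa subtends (((OTU12,((OTU69,OTU77),((OTU72,OTU64),OTU61))),OTU22),(OTU65,OTU66)).
That clade has exactly 9 tips — every listed taxon and nothing else — so the group is monophyletic.

Yes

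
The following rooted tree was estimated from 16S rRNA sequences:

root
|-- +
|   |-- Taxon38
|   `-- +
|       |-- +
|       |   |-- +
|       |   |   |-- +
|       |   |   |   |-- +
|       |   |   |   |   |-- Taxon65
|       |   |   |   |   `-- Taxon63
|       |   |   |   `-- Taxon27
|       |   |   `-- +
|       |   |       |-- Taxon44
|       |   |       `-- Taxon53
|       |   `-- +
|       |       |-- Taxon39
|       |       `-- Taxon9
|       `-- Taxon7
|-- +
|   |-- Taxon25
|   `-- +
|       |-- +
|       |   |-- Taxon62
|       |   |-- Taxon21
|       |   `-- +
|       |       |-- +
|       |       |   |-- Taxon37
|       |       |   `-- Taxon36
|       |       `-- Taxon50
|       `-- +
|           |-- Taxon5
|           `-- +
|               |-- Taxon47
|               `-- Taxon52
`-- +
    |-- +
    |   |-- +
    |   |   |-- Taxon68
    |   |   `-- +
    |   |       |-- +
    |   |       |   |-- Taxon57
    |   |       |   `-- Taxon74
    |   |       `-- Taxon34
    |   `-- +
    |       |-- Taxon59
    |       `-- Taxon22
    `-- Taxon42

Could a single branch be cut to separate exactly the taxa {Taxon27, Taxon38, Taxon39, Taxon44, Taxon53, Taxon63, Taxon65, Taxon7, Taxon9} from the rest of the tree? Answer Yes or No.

Yes

The most recent common ancestor of these taxa subtends (Taxon38,(((((Taxon65,Taxon63),Taxon27),(Taxon44,Taxon53)),(Taxon39,Taxon9)),Taxon7)).
That clade has exactly 9 tips — every listed taxon and nothing else — so the group is monophyletic.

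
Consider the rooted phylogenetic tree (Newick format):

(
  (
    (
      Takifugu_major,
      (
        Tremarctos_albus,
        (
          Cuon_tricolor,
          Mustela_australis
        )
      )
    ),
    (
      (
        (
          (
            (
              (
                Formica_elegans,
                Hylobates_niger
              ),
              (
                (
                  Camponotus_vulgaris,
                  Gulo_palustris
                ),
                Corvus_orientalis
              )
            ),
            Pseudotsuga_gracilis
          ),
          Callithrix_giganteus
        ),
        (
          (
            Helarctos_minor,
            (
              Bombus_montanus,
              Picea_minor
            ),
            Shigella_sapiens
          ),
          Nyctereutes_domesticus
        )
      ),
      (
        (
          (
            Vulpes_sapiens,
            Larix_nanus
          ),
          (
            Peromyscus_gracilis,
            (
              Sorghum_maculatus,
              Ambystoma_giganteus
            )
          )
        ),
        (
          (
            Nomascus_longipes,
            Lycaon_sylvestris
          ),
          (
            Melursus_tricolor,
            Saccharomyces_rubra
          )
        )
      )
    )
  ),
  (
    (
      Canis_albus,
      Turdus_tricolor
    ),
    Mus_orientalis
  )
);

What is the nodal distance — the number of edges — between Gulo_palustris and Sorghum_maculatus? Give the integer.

The MRCA of Gulo_palustris and Sorghum_maculatus is the node subtending ((((((Formica_elegans,Hylobates_niger),((Camponotus_vulgaris,Gulo_palustris),Corvus_orientalis)),Pseudotsuga_gracilis),Callithrix_giganteus),((Helarctos_minor,(Bombus_montanus,Picea_minor),Shigella_sapiens),Nyctereutes_domesticus)),(((Vulpes_sapiens,Larix_nanus),(Peromyscus_gracilis,(Sorghum_maculatus,Ambystoma_giganteus))),((Nomascus_longipes,Lycaon_sylvestris),(Melursus_tricolor,Saccharomyces_rubra)))).
From Gulo_palustris up to that node: 7 branches. From Sorghum_maculatus up to the same node: 5 branches. Total: 7 + 5 = 12.

12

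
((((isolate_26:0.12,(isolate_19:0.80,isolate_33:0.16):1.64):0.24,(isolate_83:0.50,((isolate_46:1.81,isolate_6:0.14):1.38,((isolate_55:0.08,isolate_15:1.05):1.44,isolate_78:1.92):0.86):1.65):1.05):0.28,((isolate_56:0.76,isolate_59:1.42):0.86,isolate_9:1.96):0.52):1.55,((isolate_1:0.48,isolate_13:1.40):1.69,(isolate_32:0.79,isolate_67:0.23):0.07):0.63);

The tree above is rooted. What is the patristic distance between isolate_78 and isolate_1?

The path runs isolate_78 → … → MRCA → … → isolate_1; the MRCA is the root of the tree.
Branch lengths along that path: 1.92 + 0.86 + 1.65 + 1.05 + 0.28 + 1.55 + 0.63 + 1.69 + 0.48 = 10.11.

10.11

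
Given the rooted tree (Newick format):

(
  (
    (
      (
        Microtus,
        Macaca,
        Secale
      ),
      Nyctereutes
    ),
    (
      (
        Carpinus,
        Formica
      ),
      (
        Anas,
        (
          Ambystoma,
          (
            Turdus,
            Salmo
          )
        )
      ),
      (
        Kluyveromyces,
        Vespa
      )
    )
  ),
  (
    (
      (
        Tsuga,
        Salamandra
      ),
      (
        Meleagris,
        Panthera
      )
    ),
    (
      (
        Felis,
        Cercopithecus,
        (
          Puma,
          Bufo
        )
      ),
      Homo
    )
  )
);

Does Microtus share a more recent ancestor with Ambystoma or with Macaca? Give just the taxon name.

Macaca

The MRCA of Microtus and Macaca subtends (Microtus,Macaca,Secale) (3 taxa).
The MRCA of Microtus and Ambystoma subtends (((Microtus,Macaca,Secale),Nyctereutes),((Carpinus,Formica),(Anas,(Ambystoma,(Turdus,Salmo))),(Kluyveromyces,Vespa))) (12 taxa).
The first is nested inside the second, so Microtus shares a more recent common ancestor with Macaca.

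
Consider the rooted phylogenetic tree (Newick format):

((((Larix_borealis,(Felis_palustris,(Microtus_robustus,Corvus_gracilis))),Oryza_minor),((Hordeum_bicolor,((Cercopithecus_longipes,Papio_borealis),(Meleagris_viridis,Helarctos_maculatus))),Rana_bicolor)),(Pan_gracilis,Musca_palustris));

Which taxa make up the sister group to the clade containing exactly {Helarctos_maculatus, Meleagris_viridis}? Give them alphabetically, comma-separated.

The clade containing exactly {Helarctos_maculatus, Meleagris_viridis} attaches to the tree at the node subtending ((Cercopithecus_longipes,Papio_borealis),(Meleagris_viridis,Helarctos_maculatus)).
The other lineage descending from that same node — the sister group — is (Cercopithecus_longipes,Papio_borealis); its 2 tips in alphabetical order are the answer.

Cercopithecus_longipes, Papio_borealis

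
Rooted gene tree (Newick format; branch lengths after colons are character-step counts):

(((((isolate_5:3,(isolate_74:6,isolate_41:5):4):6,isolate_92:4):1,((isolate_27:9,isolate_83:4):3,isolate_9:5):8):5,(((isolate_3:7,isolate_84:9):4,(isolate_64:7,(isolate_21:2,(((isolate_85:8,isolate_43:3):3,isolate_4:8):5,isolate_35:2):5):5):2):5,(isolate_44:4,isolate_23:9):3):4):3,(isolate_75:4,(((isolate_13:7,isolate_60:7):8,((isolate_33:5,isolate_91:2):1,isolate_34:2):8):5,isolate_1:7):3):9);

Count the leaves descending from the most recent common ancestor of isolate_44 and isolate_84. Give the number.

10

The MRCA of isolate_44 and isolate_84 is the node subtending (((isolate_3,isolate_84),(isolate_64,(isolate_21,(((isolate_85,isolate_43),isolate_4),isolate_35)))),(isolate_44,isolate_23)).
That clade contains 10 terminal taxa: isolate_21, isolate_23, isolate_3, isolate_35, isolate_4, isolate_43, isolate_44, isolate_64, isolate_84, isolate_85.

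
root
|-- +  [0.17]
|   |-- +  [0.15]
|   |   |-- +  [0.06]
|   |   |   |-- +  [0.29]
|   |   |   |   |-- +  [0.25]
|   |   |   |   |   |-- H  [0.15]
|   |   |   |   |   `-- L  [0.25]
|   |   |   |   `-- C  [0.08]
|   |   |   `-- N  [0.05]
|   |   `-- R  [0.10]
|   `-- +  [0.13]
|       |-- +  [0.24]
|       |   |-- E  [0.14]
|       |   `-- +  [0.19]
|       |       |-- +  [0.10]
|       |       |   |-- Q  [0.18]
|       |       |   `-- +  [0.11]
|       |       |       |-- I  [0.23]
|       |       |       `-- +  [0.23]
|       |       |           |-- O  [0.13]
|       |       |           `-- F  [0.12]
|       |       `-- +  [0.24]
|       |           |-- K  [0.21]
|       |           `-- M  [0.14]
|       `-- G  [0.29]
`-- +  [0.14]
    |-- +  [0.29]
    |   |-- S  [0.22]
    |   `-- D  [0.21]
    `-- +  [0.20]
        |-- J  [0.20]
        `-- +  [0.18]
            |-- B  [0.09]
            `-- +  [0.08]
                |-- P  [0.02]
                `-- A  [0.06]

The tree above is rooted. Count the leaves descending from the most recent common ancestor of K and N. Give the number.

The MRCA of K and N is the node subtending (((((H,L),C),N),R),((E,((Q,(I,(O,F))),(K,M))),G)).
That clade contains 13 terminal taxa: C, E, F, G, H, I, K, L, M, N, O, Q, R.

13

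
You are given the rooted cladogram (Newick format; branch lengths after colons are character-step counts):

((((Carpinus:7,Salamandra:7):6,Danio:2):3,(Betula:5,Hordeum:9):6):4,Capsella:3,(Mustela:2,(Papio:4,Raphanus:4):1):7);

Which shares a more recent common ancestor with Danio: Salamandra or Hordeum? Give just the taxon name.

The MRCA of Danio and Salamandra subtends ((Carpinus,Salamandra),Danio) (3 taxa).
The MRCA of Danio and Hordeum subtends (((Carpinus,Salamandra),Danio),(Betula,Hordeum)) (5 taxa).
The first is nested inside the second, so Danio shares a more recent common ancestor with Salamandra.

Salamandra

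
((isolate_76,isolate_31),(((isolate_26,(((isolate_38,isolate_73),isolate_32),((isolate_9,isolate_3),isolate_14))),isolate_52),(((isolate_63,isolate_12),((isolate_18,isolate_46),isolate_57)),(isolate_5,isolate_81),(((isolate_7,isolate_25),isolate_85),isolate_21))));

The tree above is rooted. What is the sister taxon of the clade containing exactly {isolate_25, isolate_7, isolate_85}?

isolate_21

The clade containing exactly {isolate_25, isolate_7, isolate_85} attaches to the tree at the node subtending (((isolate_7,isolate_25),isolate_85),isolate_21).
The other lineage descending from that same node — the sister group — is the single tip isolate_21.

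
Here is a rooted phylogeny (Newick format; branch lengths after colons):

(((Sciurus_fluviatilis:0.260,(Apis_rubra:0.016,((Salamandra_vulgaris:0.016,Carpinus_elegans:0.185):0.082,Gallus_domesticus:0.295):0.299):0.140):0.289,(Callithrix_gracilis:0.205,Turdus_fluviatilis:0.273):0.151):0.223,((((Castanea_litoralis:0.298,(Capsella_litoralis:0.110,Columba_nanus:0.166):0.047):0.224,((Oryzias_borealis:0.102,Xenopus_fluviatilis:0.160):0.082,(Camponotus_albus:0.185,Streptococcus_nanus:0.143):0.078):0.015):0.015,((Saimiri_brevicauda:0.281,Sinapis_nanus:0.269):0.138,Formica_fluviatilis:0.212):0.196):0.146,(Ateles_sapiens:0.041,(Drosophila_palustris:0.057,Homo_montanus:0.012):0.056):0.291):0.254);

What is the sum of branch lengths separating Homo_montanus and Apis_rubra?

1.281

The path runs Homo_montanus → … → MRCA → … → Apis_rubra; the MRCA is the root of the tree.
Branch lengths along that path: 0.012 + 0.056 + 0.291 + 0.254 + 0.223 + 0.289 + 0.140 + 0.016 = 1.281.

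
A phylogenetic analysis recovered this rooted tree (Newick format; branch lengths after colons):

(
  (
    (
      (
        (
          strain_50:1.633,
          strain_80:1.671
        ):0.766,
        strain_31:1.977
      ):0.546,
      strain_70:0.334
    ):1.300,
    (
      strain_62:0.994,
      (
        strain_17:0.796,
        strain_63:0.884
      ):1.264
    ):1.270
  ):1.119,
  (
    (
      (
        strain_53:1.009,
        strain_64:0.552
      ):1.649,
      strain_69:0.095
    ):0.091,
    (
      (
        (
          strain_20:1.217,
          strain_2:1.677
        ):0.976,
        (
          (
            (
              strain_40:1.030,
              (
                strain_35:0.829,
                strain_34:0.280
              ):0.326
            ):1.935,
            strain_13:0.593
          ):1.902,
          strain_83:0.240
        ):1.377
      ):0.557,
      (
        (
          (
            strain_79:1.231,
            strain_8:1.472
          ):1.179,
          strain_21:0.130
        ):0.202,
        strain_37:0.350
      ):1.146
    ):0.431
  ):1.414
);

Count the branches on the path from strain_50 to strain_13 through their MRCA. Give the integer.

The MRCA of strain_50 and strain_13 is the root of the tree.
From strain_50 up to that node: 5 branches. From strain_13 up to the same node: 6 branches. Total: 5 + 6 = 11.

11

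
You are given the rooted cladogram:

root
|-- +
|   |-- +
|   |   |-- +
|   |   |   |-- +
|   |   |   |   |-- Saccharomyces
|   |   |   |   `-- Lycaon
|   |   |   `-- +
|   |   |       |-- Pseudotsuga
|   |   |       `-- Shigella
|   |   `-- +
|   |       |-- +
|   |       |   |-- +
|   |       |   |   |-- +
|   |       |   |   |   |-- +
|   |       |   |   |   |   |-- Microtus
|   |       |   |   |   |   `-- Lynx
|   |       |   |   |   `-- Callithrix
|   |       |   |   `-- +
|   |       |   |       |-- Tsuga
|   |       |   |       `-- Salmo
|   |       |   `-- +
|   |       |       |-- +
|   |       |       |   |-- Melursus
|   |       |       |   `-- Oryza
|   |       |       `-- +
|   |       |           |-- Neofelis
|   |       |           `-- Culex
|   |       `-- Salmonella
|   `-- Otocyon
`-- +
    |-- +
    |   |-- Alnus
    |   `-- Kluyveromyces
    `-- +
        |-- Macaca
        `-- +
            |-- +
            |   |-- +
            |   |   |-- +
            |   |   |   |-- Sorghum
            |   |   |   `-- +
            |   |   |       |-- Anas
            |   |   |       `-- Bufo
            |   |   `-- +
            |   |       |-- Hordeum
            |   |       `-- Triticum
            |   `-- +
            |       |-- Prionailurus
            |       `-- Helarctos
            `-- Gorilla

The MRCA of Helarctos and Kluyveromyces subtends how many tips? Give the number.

11

The MRCA of Helarctos and Kluyveromyces is the node subtending ((Alnus,Kluyveromyces),(Macaca,((((Sorghum,(Anas,Bufo)),(Hordeum,Triticum)),(Prionailurus,Helarctos)),Gorilla))).
That clade contains 11 terminal taxa: Alnus, Anas, Bufo, Gorilla, Helarctos, Hordeum, Kluyveromyces, Macaca, Prionailurus, Sorghum, Triticum.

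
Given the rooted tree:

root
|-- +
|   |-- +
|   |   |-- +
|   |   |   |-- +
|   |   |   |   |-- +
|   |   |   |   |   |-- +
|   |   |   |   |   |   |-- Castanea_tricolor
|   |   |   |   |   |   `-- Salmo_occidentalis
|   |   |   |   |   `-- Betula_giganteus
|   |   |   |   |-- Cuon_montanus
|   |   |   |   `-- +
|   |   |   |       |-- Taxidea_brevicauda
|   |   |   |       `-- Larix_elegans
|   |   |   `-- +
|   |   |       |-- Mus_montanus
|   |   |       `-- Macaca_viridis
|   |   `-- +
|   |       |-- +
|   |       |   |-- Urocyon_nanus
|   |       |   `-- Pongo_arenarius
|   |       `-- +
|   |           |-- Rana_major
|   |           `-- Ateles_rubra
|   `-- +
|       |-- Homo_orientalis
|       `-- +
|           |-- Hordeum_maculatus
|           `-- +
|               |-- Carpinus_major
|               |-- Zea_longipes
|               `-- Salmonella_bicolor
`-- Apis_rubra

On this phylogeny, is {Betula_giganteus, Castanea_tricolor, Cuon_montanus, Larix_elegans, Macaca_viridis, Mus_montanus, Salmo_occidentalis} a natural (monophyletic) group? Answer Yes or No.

The MRCA of the listed taxa subtends ((((Castanea_tricolor,Salmo_occidentalis),Betula_giganteus),Cuon_montanus,(Taxidea_brevicauda,Larix_elegans)),(Mus_montanus,Macaca_viridis)).
That clade also contains Taxidea_brevicauda, which is not in the proposed group, so the group is not monophyletic.

No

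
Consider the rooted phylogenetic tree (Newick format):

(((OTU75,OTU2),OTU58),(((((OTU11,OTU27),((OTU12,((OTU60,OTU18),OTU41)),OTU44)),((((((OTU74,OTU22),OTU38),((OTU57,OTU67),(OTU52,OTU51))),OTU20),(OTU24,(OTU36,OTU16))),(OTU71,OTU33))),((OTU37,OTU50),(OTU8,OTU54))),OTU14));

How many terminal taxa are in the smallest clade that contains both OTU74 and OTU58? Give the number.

28

The MRCA of OTU74 and OTU58 is the root, so the clade is the entire tree.
That clade contains 28 terminal taxa: OTU11, OTU12, OTU14, OTU16, OTU18, OTU2, OTU20, OTU22, OTU24, OTU27, OTU33, OTU36, OTU37, OTU38, OTU41, OTU44, OTU50, OTU51, OTU52, OTU54, OTU57, OTU58, OTU60, OTU67, OTU71, OTU74, OTU75, OTU8.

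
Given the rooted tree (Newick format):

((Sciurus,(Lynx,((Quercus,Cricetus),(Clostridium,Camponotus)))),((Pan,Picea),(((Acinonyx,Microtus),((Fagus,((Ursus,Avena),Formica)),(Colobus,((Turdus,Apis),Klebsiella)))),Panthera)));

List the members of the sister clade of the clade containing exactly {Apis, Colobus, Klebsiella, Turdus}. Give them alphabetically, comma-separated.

The clade containing exactly {Apis, Colobus, Klebsiella, Turdus} attaches to the tree at the node subtending ((Fagus,((Ursus,Avena),Formica)),(Colobus,((Turdus,Apis),Klebsiella))).
The other lineage descending from that same node — the sister group — is (Fagus,((Ursus,Avena),Formica)); its 4 tips in alphabetical order are the answer.

Avena, Fagus, Formica, Ursus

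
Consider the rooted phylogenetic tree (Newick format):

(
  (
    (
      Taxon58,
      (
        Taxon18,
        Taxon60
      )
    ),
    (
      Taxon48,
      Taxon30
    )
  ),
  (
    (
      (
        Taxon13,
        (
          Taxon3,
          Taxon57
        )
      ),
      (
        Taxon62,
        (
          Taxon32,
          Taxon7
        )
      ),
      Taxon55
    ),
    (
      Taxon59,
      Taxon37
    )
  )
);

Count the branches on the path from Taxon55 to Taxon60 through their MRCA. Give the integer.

7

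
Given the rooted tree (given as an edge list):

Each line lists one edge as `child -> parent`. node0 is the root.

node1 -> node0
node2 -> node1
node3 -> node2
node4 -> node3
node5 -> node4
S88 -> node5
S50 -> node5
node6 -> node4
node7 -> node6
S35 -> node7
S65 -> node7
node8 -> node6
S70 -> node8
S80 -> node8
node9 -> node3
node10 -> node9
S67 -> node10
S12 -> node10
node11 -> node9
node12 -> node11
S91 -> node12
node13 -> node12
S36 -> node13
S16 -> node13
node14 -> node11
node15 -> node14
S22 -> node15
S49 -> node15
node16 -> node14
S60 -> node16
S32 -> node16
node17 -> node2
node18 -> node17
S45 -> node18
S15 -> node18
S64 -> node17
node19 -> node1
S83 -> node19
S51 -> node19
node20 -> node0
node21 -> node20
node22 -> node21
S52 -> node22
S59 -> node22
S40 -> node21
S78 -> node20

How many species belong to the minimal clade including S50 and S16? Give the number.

The MRCA of S50 and S16 is the node subtending (((S88,S50),((S35,S65),(S70,S80))),((S67,S12),((S91,(S36,S16)),((S22,S49),(S60,S32))))).
That clade contains 15 terminal taxa: S12, S16, S22, S32, S35, S36, S49, S50, S60, S65, S67, S70, S80, S88, S91.

15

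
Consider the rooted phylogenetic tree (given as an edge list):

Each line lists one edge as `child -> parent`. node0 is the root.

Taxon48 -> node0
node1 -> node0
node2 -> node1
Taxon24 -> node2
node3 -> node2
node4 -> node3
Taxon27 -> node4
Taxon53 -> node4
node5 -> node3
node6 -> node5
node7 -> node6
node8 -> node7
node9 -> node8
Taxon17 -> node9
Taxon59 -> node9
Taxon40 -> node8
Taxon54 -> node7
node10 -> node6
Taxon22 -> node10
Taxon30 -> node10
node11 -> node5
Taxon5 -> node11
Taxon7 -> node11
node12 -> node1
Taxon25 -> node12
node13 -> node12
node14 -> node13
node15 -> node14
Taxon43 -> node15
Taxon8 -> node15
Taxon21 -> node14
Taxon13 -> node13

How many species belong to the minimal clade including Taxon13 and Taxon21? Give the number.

The MRCA of Taxon13 and Taxon21 is the node subtending (((Taxon43,Taxon8),Taxon21),Taxon13).
That clade contains 4 terminal taxa: Taxon13, Taxon21, Taxon43, Taxon8.

4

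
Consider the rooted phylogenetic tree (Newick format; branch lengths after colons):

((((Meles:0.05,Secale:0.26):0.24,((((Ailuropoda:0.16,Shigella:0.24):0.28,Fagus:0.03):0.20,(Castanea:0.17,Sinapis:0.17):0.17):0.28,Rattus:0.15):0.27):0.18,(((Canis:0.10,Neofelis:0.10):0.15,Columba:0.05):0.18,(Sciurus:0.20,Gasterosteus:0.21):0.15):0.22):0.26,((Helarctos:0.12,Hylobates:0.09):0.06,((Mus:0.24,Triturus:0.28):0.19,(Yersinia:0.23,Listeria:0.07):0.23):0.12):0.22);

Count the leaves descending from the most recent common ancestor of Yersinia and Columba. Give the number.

The MRCA of Yersinia and Columba is the root, so the clade is the entire tree.
That clade contains 19 terminal taxa: Ailuropoda, Canis, Castanea, Columba, Fagus, Gasterosteus, Helarctos, Hylobates, Listeria, Meles, Mus, Neofelis, Rattus, Sciurus, Secale, Shigella, Sinapis, Triturus, Yersinia.

19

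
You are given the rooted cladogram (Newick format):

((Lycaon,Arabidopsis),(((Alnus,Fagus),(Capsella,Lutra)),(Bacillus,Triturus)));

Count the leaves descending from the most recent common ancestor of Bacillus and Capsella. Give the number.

6

The MRCA of Bacillus and Capsella is the node subtending (((Alnus,Fagus),(Capsella,Lutra)),(Bacillus,Triturus)).
That clade contains 6 terminal taxa: Alnus, Bacillus, Capsella, Fagus, Lutra, Triturus.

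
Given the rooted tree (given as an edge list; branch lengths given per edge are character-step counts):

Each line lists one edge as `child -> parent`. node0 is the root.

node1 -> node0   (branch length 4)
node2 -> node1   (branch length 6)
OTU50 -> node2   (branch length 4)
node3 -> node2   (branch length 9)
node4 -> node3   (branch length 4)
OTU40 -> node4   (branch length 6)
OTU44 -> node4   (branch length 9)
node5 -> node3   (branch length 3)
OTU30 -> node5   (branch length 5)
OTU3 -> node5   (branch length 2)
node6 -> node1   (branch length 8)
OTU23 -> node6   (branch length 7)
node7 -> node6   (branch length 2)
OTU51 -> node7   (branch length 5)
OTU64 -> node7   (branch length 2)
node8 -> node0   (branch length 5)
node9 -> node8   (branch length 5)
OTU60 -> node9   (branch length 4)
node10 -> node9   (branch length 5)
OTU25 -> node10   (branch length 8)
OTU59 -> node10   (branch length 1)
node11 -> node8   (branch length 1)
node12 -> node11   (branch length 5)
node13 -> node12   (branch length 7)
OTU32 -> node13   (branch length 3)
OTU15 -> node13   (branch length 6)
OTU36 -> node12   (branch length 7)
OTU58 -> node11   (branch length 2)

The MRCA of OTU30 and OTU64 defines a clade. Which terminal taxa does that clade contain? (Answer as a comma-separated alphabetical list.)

OTU23, OTU3, OTU30, OTU40, OTU44, OTU50, OTU51, OTU64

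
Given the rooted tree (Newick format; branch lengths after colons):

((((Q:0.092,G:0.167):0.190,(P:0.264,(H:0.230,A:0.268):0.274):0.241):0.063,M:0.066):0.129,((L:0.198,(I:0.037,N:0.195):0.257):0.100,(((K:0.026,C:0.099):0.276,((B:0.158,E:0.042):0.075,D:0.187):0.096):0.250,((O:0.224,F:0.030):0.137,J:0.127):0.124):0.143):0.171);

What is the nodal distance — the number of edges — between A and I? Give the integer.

The MRCA of A and I is the root of the tree.
From A up to that node: 5 branches. From I up to the same node: 4 branches. Total: 5 + 4 = 9.

9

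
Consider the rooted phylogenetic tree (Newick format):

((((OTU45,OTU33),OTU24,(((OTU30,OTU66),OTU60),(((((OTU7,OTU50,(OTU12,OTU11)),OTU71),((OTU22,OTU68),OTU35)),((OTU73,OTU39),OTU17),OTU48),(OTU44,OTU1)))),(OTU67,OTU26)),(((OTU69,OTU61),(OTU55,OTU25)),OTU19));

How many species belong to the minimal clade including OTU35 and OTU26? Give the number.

22

The MRCA of OTU35 and OTU26 is the node subtending (((OTU45,OTU33),OTU24,(((OTU30,OTU66),OTU60),(((((OTU7,OTU50,(OTU12,OTU11)),OTU71),((OTU22,OTU68),OTU35)),((OTU73,OTU39),OTU17),OTU48),(OTU44,OTU1)))),(OTU67,OTU26)).
That clade contains 22 terminal taxa: OTU1, OTU11, OTU12, OTU17, OTU22, OTU24, OTU26, OTU30, OTU33, OTU35, OTU39, OTU44, OTU45, OTU48, OTU50, OTU60, OTU66, OTU67, OTU68, OTU7, OTU71, OTU73.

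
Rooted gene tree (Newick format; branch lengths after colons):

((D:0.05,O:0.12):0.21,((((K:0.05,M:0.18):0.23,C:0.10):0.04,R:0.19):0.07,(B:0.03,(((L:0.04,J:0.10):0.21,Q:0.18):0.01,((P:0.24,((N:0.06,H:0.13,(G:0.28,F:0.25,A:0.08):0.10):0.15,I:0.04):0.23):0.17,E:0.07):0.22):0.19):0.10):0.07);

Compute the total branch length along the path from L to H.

1.16

The path runs L → … → MRCA → … → H; the MRCA is the node subtending (((L,J),Q),((P,((N,H,(G,F,A)),I)),E)).
Branch lengths along that path: 0.04 + 0.21 + 0.01 + 0.22 + 0.17 + 0.23 + 0.15 + 0.13 = 1.16.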